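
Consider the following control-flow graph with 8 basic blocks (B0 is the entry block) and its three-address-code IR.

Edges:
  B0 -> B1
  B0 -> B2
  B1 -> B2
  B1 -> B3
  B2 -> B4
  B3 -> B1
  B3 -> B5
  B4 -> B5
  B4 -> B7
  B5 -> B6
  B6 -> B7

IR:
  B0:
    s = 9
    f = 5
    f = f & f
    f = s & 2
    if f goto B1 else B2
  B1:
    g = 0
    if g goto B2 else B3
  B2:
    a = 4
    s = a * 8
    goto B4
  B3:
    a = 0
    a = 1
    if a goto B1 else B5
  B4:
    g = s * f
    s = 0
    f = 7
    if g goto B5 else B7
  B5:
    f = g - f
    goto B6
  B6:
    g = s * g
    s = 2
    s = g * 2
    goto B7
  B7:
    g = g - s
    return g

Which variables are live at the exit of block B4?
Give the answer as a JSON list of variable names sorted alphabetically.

Per-block:
  B0: def={f,s} ue=∅
  B1: def={g} ue=∅
  B2: def={a,s} ue=∅
  B3: def={a} ue=∅
  B4: def={f,g,s} ue={f,s}
  B5: def={f} ue={f,g}
  B6: def={g,s} ue={g,s}
  B7: def={g} ue={g,s}

Backward fixpoint:
  live B0: ∅→{f,s}
  live B1: {f,s}→{f,g,s}
  live B2: {f}→{f,s}
  live B3: {f,g,s}→{f,g,s}
  live B4: {f,s}→{f,g,s}
  live B5: {f,g,s}→{g,s}
  live B6: {g,s}→{g,s}
  live B7: {g,s}→∅

live-out(B4) = ["f", "g", "s"]

Answer: ["f", "g", "s"]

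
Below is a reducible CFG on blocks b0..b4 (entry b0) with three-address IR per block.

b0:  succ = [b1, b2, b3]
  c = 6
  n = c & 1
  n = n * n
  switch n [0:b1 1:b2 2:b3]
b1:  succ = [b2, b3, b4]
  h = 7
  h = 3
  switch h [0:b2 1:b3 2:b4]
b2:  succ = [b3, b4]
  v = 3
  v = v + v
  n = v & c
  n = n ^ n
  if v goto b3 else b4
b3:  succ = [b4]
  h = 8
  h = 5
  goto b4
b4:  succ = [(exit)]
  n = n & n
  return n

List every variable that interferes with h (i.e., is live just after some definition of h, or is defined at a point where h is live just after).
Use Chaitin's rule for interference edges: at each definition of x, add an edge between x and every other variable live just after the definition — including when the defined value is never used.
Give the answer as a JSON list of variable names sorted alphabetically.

Block summaries:
  b0: def={c,n} ue=∅
  b1: def={h} ue=∅
  b2: def={n,v} ue={c}
  b3: def={h} ue=∅
  b4: def={n} ue={n}

Live sets:
  live b0: ∅→{c,n}
  live b1: {c,n}→{c,n}
  live b2: {c}→{n}
  live b3: {n}→{n}
  live b4: {n}→∅

Interfere edges:
  c: {h,n,v}
  h: {c,n}
  n: {c,h,v}
  v: {c,n}

N(h) = ["c", "n"]

Answer: ["c", "n"]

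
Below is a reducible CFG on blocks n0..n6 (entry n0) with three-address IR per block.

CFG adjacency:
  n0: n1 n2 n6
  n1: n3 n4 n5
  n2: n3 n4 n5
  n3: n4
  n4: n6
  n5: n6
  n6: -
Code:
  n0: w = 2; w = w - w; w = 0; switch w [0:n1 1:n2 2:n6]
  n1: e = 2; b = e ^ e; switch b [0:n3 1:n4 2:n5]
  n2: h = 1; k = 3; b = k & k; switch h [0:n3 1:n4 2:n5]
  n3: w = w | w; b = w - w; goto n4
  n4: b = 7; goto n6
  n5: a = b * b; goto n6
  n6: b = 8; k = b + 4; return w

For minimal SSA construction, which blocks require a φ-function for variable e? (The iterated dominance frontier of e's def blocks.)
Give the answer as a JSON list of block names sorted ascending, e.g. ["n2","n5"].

Answer: ["n3", "n4", "n5", "n6"]

Analysis:
idom tree: n1←n0 n2←n0 n3←n0 n4←n0 n5←n0 n6←n0
Dom∩ at merges:
  n3: preds {n1,n2}: {n0,n1} ∩ {n0,n2} = {n0}; idom=n0
  n4: preds {n1,n2,n3}: {n0,n1} ∩ {n0,n2} ∩ {n0,n3} = {n0}; idom=n0
  n5: preds {n1,n2}: {n0,n1} ∩ {n0,n2} = {n0}; idom=n0
  n6: preds {n0,n4,n5}: {n0} ∩ {n0,n4} ∩ {n0,n5} = {n0}; idom=n0

DF walk-up:
  join n3 pred n1: n1 stop@n0
  join n3 pred n2: n2 stop@n0
  join n4 pred n1: n1 stop@n0
  join n4 pred n2: n2 stop@n0
  join n4 pred n3: n3 stop@n0
  join n5 pred n1: n1 stop@n0
  join n5 pred n2: n2 stop@n0
  join n6 pred n0: · stop@n0
  join n6 pred n4: n4 stop@n0
  join n6 pred n5: n5 stop@n0
  n0 → ∅
  n1 → {n3,n4,n5}
  n2 → {n3,n4,n5}
  n3 → {n4}
  n4 → {n6}
  n5 → {n6}
  n6 → ∅

φ for e: defs {n1}
  DF⁺ = {n3,n4,n5,n6}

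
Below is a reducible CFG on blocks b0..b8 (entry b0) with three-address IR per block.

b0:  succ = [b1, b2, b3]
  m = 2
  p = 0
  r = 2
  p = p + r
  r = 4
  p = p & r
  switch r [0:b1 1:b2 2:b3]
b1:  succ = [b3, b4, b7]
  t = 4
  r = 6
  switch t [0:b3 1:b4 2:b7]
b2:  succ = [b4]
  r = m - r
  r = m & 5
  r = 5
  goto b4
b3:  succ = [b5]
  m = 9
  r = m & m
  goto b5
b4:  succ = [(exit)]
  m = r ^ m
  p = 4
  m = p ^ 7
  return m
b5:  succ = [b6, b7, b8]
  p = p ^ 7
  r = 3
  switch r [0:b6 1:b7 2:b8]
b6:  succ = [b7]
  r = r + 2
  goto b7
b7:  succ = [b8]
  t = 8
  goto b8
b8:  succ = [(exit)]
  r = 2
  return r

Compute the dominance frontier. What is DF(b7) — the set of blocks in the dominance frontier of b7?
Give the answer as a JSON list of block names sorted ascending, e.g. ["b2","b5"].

Answer: ["b8"]

Working:
idom tree: b1←b0 b2←b0 b3←b0 b4←b0 b5←b3 b6←b5 b7←b0 b8←b0
Dom∩ at merges:
  b3: preds {b0,b1}: {b0} ∩ {b0,b1} = {b0}; idom=b0
  b4: preds {b1,b2}: {b0,b1} ∩ {b0,b2} = {b0}; idom=b0
  b7: preds {b1,b5,b6}: {b0,b1} ∩ {b0,b3,b5} ∩ {b0,b3,b5,b6} = {b0}; idom=b0
  b8: preds {b5,b7}: {b0,b3,b5} ∩ {b0,b7} = {b0}; idom=b0

DF derivation:
  join b3 pred b0: · stop@b0
  join b3 pred b1: b1 stop@b0
  join b4 pred b1: b1 stop@b0
  join b4 pred b2: b2 stop@b0
  join b7 pred b1: b1 stop@b0
  join b7 pred b5: b5→b3 stop@b0
  join b7 pred b6: b6→b5→b3 stop@b0
  join b8 pred b5: b5→b3 stop@b0
  join b8 pred b7: b7 stop@b0
  b0 → ∅
  b1 → {b3,b4,b7}
  b2 → {b4}
  b3 → {b7,b8}
  b4 → ∅
  b5 → {b7,b8}
  b6 → {b7}
  b7 → {b8}
  b8 → ∅

DF(b7) = ["b8"]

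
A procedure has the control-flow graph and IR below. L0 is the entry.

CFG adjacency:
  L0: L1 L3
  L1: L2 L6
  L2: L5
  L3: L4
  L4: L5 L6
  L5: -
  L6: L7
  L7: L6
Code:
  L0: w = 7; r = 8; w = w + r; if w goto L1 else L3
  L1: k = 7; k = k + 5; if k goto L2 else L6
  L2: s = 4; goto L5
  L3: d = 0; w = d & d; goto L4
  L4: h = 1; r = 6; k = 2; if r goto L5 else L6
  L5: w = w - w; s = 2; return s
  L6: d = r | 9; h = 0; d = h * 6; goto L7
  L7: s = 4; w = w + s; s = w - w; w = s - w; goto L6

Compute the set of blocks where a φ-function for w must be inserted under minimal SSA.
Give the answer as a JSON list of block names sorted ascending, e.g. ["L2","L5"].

Answer: ["L5", "L6"]

Analysis:
idom tree: L1←L0 L2←L1 L3←L0 L4←L3 L5←L0 L6←L0 L7←L6
Dom∩ at merges:
  L5: preds {L2,L4}: {L0,L1,L2} ∩ {L0,L3,L4} = {L0}; idom=L0
  L6: preds {L1,L4,L7}: {L0,L1} ∩ {L0,L3,L4} ∩ {L0,L6,L7} = {L0}; idom=L0

Frontier:
  L5←L2: walk L2→L1 to L0
  L5←L4: walk L4→L3 to L0
  L6←L1: walk L1 to L0
  L6←L4: walk L4→L3 to L0
  L6←L7: walk L7→L6 to L0
  DF(L0)=∅
  DF(L1)={L5,L6}
  DF(L2)={L5}
  DF(L3)={L5,L6}
  DF(L4)={L5,L6}
  DF(L5)=∅
  DF(L6)={L6}
  DF(L7)={L6}

φ for w: defs {L0,L3,L5,L7}
  DF⁺ = {L5,L6}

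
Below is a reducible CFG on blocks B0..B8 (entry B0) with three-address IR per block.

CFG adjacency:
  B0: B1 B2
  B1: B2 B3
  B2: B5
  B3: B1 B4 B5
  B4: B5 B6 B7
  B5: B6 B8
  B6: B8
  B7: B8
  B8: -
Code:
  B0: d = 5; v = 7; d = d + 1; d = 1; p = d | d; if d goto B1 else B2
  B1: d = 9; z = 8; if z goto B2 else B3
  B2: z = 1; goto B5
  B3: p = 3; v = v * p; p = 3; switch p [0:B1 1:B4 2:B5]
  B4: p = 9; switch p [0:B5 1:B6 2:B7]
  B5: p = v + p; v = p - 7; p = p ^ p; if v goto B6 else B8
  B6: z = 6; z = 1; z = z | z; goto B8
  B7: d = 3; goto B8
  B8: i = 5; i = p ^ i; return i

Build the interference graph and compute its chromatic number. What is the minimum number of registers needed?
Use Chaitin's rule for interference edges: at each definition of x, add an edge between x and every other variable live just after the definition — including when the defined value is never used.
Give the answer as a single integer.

Answer: 3

Working:
Per-block:
  B0 def {d,p,v} use ∅
  B1 def {d,z} use ∅
  B2 def {z} use ∅
  B3 def {p,v} use {v}
  B4 def {p} use ∅
  B5 def {p,v} use {p,v}
  B6 def {z} use ∅
  B7 def {d} use ∅
  B8 def {i} use {p}

Liveness:
  B0: in=∅ out={p,v}
  B1: in={p,v} out={p,v}
  B2: in={p,v} out={p,v}
  B3: in={v} out={p,v}
  B4: in={v} out={p,v}
  B5: in={p,v} out={p}
  B6: in={p} out={p}
  B7: in={p} out={p}
  B8: in={p} out=∅

Interfere edges:
  d↔{p,v}
  i↔{p}
  p↔{d,i,v,z}
  v↔{d,p,z}
  z↔{p,v}

Chromatic number:
  lower bound: {d,p,v} mutually conflict ⇒ χ ≥ 3
  assign d→r2 i→r1 p→r0 v→r1 z→r2 — no edge inside a register ⇒ χ ≤ 3
  χ = 3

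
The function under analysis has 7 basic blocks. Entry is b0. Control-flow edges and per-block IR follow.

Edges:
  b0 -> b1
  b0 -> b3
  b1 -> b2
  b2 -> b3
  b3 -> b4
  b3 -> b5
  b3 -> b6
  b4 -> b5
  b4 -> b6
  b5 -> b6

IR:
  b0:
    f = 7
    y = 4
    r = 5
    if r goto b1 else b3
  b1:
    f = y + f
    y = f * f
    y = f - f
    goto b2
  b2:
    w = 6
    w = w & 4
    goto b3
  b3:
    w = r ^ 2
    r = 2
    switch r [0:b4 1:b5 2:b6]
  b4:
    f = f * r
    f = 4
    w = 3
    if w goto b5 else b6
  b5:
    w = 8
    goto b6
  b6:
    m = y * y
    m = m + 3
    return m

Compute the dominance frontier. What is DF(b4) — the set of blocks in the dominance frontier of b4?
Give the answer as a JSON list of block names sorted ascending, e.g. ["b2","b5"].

Answer: ["b5", "b6"]

Analysis:
idom tree: b1←b0 b2←b1 b3←b0 b4←b3 b5←b3 b6←b3
Dom∩ at merges:
  b3: preds {b0,b2}: {b0} ∩ {b0,b1,b2} = {b0}; idom=b0
  b5: preds {b3,b4}: {b0,b3} ∩ {b0,b3,b4} = {b0,b3}; idom=b3
  b6: preds {b3,b4,b5}: {b0,b3} ∩ {b0,b3,b4} ∩ {b0,b3,b5} = {b0,b3}; idom=b3

DF walk-up:
  b3←b0: walk · to b0
  b3←b2: walk b2→b1 to b0
  b5←b3: walk · to b3
  b5←b4: walk b4 to b3
  b6←b3: walk · to b3
  b6←b4: walk b4 to b3
  b6←b5: walk b5 to b3
  b0: DF=∅
  b1: DF={b3}
  b2: DF={b3}
  b3: DF=∅
  b4: DF={b5,b6}
  b5: DF={b6}
  b6: DF=∅

DF(b4) = ["b5", "b6"]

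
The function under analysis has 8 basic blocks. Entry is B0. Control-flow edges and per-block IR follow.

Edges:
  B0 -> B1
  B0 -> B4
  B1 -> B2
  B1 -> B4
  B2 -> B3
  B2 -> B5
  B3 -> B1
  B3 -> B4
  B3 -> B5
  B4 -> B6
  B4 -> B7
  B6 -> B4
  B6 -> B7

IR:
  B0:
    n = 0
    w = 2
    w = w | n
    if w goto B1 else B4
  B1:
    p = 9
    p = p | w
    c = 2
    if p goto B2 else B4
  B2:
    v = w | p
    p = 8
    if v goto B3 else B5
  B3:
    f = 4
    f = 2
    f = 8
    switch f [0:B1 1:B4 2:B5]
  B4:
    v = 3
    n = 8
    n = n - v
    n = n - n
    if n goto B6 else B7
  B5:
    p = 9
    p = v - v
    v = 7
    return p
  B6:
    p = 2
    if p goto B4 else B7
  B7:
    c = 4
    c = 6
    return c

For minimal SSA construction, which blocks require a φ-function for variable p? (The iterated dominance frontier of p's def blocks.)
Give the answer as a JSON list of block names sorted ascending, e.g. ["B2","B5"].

idom tree: B1←B0 B2←B1 B3←B2 B4←B0 B5←B2 B6←B4 B7←B4
Dom∩ at merges:
  B1: preds {B0,B3}: {B0} ∩ {B0,B1,B2,B3} = {B0}; idom=B0
  B4: preds {B0,B1,B3,B6}: {B0} ∩ {B0,B1} ∩ {B0,B1,B2,B3} ∩ {B0,B4,B6} = {B0}; idom=B0
  B5: preds {B2,B3}: {B0,B1,B2} ∩ {B0,B1,B2,B3} = {B0,B1,B2}; idom=B2
  B7: preds {B4,B6}: {B0,B4} ∩ {B0,B4,B6} = {B0,B4}; idom=B4

DF walk-up:
  join B1 pred B0: · stop@B0
  join B1 pred B3: B3→B2→B1 stop@B0
  join B4 pred B0: · stop@B0
  join B4 pred B1: B1 stop@B0
  join B4 pred B3: B3→B2→B1 stop@B0
  join B4 pred B6: B6→B4 stop@B0
  join B5 pred B2: · stop@B2
  join B5 pred B3: B3 stop@B2
  join B7 pred B4: · stop@B4
  join B7 pred B6: B6 stop@B4
  DF(B0)=∅
  DF(B1)={B1,B4}
  DF(B2)={B1,B4}
  DF(B3)={B1,B4,B5}
  DF(B4)={B4}
  DF(B5)=∅
  DF(B6)={B4,B7}
  DF(B7)=∅

φ for p: defs {B1,B2,B5,B6}
  DF⁺ = {B1,B4,B7}

Answer: ["B1", "B4", "B7"]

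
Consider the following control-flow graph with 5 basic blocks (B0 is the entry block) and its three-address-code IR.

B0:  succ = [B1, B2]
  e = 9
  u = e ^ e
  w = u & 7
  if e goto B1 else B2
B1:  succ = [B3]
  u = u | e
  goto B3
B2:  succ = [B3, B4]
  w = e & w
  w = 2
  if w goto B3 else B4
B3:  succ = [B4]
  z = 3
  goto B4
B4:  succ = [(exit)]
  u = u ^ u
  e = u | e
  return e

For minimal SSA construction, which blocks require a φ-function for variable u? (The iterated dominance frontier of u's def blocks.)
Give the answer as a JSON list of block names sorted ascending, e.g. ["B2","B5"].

Answer: ["B3", "B4"]

Analysis:
idom tree: B1←B0 B2←B0 B3←B0 B4←B0
Dom at joins:
  B3: preds {B1,B2}: {B0,B1} ∩ {B0,B2} = {B0}; idom=B0
  B4: preds {B2,B3}: {B0,B2} ∩ {B0,B3} = {B0}; idom=B0

DF derivation:
  join B3 pred B1: B1 stop@B0
  join B3 pred B2: B2 stop@B0
  join B4 pred B2: B2 stop@B0
  join B4 pred B3: B3 stop@B0
  DF(B0)=∅
  DF(B1)={B3}
  DF(B2)={B3,B4}
  DF(B3)={B4}
  DF(B4)=∅

φ for u: defs {B0,B1,B4}
  DF⁺ = {B3,B4}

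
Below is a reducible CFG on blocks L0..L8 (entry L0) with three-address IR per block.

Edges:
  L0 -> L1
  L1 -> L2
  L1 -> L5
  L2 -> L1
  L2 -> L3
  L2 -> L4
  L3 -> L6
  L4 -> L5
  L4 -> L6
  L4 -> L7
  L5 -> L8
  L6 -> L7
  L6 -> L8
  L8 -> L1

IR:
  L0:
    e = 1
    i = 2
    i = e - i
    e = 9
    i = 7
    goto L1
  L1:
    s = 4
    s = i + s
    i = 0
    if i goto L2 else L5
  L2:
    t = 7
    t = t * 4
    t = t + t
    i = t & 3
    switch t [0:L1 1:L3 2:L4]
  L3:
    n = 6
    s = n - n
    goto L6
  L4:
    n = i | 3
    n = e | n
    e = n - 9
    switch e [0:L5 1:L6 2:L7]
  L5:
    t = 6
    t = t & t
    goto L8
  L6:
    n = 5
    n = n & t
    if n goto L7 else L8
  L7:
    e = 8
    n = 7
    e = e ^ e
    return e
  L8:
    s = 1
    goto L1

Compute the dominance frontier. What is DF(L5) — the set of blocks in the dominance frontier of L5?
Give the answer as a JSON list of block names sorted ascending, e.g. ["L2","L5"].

Answer: ["L8"]

Analysis:
idom tree: L1←L0 L2←L1 L3←L2 L4←L2 L5←L1 L6←L2 L7←L2 L8←L1
Join-block Dom:
  L1: preds {L0,L2,L8}: {L0} ∩ {L0,L1,L2} ∩ {L0,L1,L8} = {L0}; idom=L0
  L5: preds {L1,L4}: {L0,L1} ∩ {L0,L1,L2,L4} = {L0,L1}; idom=L1
  L6: preds {L3,L4}: {L0,L1,L2,L3} ∩ {L0,L1,L2,L4} = {L0,L1,L2}; idom=L2
  L7: preds {L4,L6}: {L0,L1,L2,L4} ∩ {L0,L1,L2,L6} = {L0,L1,L2}; idom=L2
  L8: preds {L5,L6}: {L0,L1,L5} ∩ {L0,L1,L2,L6} = {L0,L1}; idom=L1

DF walk-up:
  join L1 pred L0: · stop@L0
  join L1 pred L2: L2→L1 stop@L0
  join L1 pred L8: L8→L1 stop@L0
  join L5 pred L1: · stop@L1
  join L5 pred L4: L4→L2 stop@L1
  join L6 pred L3: L3 stop@L2
  join L6 pred L4: L4 stop@L2
  join L7 pred L4: L4 stop@L2
  join L7 pred L6: L6 stop@L2
  join L8 pred L5: L5 stop@L1
  join L8 pred L6: L6→L2 stop@L1
  L0: DF=∅
  L1: DF={L1}
  L2: DF={L1,L5,L8}
  L3: DF={L6}
  L4: DF={L5,L6,L7}
  L5: DF={L8}
  L6: DF={L7,L8}
  L7: DF=∅
  L8: DF={L1}

DF(L5) = ["L8"]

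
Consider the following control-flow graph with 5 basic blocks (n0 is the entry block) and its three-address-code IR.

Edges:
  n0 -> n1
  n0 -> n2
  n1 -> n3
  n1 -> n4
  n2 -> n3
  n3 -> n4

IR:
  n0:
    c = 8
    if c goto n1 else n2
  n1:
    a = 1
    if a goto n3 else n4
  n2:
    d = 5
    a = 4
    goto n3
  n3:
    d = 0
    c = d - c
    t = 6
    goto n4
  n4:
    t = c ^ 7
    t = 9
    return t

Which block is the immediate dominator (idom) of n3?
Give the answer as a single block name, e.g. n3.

Answer: n0

Derivation:
idom tree: n1←n0 n2←n0 n3←n0 n4←n0
Dom∩ at merges:
  n3: preds {n1,n2}: {n0,n1} ∩ {n0,n2} = {n0}; idom=n0
  n4: preds {n1,n3}: {n0,n1} ∩ {n0,n3} = {n0}; idom=n0

idom(n3) = n0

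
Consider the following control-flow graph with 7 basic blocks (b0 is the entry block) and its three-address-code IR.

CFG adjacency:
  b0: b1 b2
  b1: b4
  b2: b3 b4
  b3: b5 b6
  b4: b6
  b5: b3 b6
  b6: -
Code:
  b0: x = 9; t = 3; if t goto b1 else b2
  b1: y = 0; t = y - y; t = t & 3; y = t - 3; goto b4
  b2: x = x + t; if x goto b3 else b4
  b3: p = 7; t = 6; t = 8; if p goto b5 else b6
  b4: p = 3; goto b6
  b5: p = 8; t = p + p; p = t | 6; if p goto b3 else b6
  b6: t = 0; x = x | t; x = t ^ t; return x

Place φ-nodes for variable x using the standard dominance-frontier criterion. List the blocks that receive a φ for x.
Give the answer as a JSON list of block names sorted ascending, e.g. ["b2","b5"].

idom tree: b1←b0 b2←b0 b3←b2 b4←b0 b5←b3 b6←b0
Join-block Dom:
  b3: preds {b2,b5}: {b0,b2} ∩ {b0,b2,b3,b5} = {b0,b2}; idom=b2
  b4: preds {b1,b2}: {b0,b1} ∩ {b0,b2} = {b0}; idom=b0
  b6: preds {b3,b4,b5}: {b0,b2,b3} ∩ {b0,b4} ∩ {b0,b2,b3,b5} = {b0}; idom=b0

DF derivation:
  b3←b2: walk · to b2
  b3←b5: walk b5→b3 to b2
  b4←b1: walk b1 to b0
  b4←b2: walk b2 to b0
  b6←b3: walk b3→b2 to b0
  b6←b4: walk b4 to b0
  b6←b5: walk b5→b3→b2 to b0
  b0: DF=∅
  b1: DF={b4}
  b2: DF={b4,b6}
  b3: DF={b3,b6}
  b4: DF={b6}
  b5: DF={b3,b6}
  b6: DF=∅

φ for x: defs {b0,b2,b6}
  DF⁺ = {b4,b6}

Answer: ["b4", "b6"]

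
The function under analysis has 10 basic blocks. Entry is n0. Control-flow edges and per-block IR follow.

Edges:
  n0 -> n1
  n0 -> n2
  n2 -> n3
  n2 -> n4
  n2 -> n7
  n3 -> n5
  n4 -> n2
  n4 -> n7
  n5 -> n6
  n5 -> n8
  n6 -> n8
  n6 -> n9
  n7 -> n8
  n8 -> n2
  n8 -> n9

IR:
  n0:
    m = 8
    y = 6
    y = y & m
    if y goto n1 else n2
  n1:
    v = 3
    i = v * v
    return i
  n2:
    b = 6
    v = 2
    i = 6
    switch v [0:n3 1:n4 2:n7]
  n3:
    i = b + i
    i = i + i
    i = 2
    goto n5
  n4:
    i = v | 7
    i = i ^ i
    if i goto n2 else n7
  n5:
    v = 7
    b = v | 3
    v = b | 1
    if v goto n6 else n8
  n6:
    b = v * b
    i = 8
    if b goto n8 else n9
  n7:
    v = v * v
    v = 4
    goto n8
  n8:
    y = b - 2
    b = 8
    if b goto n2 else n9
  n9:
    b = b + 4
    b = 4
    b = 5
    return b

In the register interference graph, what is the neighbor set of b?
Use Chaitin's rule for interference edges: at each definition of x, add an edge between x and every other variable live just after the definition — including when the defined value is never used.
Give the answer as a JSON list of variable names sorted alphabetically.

Per-block:
  n0 def {m,y} use ∅
  n1 def {i,v} use ∅
  n2 def {b,i,v} use ∅
  n3 def {i} use {b,i}
  n4 def {i} use {v}
  n5 def {b,v} use ∅
  n6 def {b,i} use {b,v}
  n7 def {v} use {v}
  n8 def {b,y} use {b}
  n9 def {b} use {b}

Liveness:
  n0 li=∅ lo=∅
  n1 li=∅ lo=∅
  n2 li=∅ lo={b,i,v}
  n3 li={b,i} lo=∅
  n4 li={b,v} lo={b,v}
  n5 li=∅ lo={b,v}
  n6 li={b,v} lo={b}
  n7 li={b,v} lo={b}
  n8 li={b} lo={b}
  n9 li={b} lo=∅

Interfere edges:
  b↔{i,v}
  i↔{b,v}
  m↔{y}
  v↔{b,i}
  y↔{m}

N(b) = ["i", "v"]

Answer: ["i", "v"]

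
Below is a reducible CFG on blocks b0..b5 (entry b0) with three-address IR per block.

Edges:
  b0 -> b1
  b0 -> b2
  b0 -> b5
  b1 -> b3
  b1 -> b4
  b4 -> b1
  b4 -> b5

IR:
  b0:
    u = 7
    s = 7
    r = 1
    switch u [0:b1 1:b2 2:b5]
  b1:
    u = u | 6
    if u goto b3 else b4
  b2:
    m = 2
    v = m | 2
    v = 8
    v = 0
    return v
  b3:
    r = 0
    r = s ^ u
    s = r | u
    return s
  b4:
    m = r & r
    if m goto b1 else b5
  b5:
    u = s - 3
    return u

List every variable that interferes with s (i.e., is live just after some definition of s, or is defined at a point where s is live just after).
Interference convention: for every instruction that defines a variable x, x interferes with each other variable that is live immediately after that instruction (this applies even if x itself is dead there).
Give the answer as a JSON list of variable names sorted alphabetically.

Answer: ["m", "r", "u"]

Analysis:
Block summaries:
  b0: def={r,s,u} ue=∅
  b1: def={u} ue={u}
  b2: def={m,v} ue=∅
  b3: def={r,s} ue={s,u}
  b4: def={m} ue={r}
  b5: def={u} ue={s}

Live sets:
  b0: in=∅ out={r,s,u}
  b1: in={r,s,u} out={r,s,u}
  b2: in=∅ out=∅
  b3: in={s,u} out=∅
  b4: in={r,s,u} out={r,s,u}
  b5: in={s} out=∅

Interfere edges:
  m: {r,s,u}
  r: {m,s,u}
  s: {m,r,u}
  u: {m,r,s}
  v: ∅

N(s) = ["m", "r", "u"]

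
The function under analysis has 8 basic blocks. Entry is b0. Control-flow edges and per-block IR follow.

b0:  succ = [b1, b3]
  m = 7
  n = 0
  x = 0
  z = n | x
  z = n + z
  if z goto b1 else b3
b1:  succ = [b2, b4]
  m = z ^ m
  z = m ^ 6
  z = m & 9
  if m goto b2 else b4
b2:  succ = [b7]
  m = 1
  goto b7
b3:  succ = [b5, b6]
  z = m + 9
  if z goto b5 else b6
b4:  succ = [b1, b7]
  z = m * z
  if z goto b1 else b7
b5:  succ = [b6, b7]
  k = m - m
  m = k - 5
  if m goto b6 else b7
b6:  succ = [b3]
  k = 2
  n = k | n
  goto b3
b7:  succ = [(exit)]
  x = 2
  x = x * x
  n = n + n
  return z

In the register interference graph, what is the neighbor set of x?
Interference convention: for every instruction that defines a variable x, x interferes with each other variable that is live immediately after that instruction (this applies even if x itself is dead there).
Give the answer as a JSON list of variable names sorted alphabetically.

Answer: ["m", "n", "z"]

Derivation:
Per-block:
  b0 def {m,n,x,z} use ∅
  b1 def {m,z} use {m,z}
  b2 def {m} use ∅
  b3 def {z} use {m}
  b4 def {z} use {m,z}
  b5 def {k,m} use {m}
  b6 def {k,n} use {n}
  b7 def {n,x} use {n,z}

Live sets:
  live b0: ∅→{m,n,z}
  live b1: {m,n,z}→{m,n,z}
  live b2: {n,z}→{n,z}
  live b3: {m,n}→{m,n,z}
  live b4: {m,n,z}→{m,n,z}
  live b5: {m,n,z}→{m,n,z}
  live b6: {m,n}→{m,n}
  live b7: {n,z}→∅

Interfere edges:
  k: {m,n,z}
  m: {k,n,x,z}
  n: {k,m,x,z}
  x: {m,n,z}
  z: {k,m,n,x}

N(x) = ["m", "n", "z"]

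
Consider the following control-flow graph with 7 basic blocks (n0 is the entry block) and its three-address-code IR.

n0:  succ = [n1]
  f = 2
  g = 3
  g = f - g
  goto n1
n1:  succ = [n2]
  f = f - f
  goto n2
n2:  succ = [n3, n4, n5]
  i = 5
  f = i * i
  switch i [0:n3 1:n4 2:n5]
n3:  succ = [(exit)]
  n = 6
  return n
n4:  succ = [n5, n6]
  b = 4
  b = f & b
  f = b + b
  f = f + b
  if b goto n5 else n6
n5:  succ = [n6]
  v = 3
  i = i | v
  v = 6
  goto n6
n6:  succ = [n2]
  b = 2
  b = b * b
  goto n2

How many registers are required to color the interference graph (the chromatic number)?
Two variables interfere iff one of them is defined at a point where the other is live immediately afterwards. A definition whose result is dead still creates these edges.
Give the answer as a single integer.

Per-block:
  n0: def={f,g} ue=∅
  n1: def={f} ue={f}
  n2: def={f,i} ue=∅
  n3: def={n} ue=∅
  n4: def={b,f} ue={f}
  n5: def={i,v} ue={i}
  n6: def={b} ue=∅

Backward fixpoint:
  n0 li=∅ lo={f}
  n1 li={f} lo=∅
  n2 li=∅ lo={f,i}
  n3 li=∅ lo=∅
  n4 li={f,i} lo={i}
  n5 li={i} lo=∅
  n6 li=∅ lo=∅

Interference:
  b — {f,i}
  f — {b,g,i}
  g — {f}
  i — {b,f,v}
  n — ∅
  v — {i}

Colouring:
  {b,f,i} pairwise interfere (3-clique) ⇒ χ ≥ 3
  3-colouring: r0={f,n,v}  r1={g,i}  r2={b}
  χ = 3

Answer: 3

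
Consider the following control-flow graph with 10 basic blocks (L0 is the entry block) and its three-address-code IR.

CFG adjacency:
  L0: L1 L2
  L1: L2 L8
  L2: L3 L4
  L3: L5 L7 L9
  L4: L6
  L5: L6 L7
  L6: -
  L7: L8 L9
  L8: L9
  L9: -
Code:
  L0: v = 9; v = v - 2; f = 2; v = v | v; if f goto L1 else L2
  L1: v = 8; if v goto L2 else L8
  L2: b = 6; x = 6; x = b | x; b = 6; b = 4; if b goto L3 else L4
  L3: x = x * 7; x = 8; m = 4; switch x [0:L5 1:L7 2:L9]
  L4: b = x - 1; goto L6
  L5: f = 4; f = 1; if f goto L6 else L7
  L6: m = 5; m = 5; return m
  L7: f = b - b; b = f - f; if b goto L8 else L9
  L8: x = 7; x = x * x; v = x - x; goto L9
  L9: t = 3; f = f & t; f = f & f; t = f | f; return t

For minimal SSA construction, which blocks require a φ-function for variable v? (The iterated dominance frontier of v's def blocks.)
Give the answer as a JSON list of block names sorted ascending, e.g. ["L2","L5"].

Answer: ["L2", "L8", "L9"]

Derivation:
idom tree: L1←L0 L2←L0 L3←L2 L4←L2 L5←L3 L6←L2 L7←L3 L8←L0 L9←L0
Dom at joins:
  L2: preds {L0,L1}: {L0} ∩ {L0,L1} = {L0}; idom=L0
  L6: preds {L4,L5}: {L0,L2,L4} ∩ {L0,L2,L3,L5} = {L0,L2}; idom=L2
  L7: preds {L3,L5}: {L0,L2,L3} ∩ {L0,L2,L3,L5} = {L0,L2,L3}; idom=L3
  L8: preds {L1,L7}: {L0,L1} ∩ {L0,L2,L3,L7} = {L0}; idom=L0
  L9: preds {L3,L7,L8}: {L0,L2,L3} ∩ {L0,L2,L3,L7} ∩ {L0,L8} = {L0}; idom=L0

DF walk-up:
  join L2 pred L0: · stop@L0
  join L2 pred L1: L1 stop@L0
  join L6 pred L4: L4 stop@L2
  join L6 pred L5: L5→L3 stop@L2
  join L7 pred L3: · stop@L3
  join L7 pred L5: L5 stop@L3
  join L8 pred L1: L1 stop@L0
  join L8 pred L7: L7→L3→L2 stop@L0
  join L9 pred L3: L3→L2 stop@L0
  join L9 pred L7: L7→L3→L2 stop@L0
  join L9 pred L8: L8 stop@L0
  L0 → ∅
  L1 → {L2,L8}
  L2 → {L8,L9}
  L3 → {L6,L8,L9}
  L4 → {L6}
  L5 → {L6,L7}
  L6 → ∅
  L7 → {L8,L9}
  L8 → {L9}
  L9 → ∅

φ for v: defs {L0,L1,L8}
  DF⁺ = {L2,L8,L9}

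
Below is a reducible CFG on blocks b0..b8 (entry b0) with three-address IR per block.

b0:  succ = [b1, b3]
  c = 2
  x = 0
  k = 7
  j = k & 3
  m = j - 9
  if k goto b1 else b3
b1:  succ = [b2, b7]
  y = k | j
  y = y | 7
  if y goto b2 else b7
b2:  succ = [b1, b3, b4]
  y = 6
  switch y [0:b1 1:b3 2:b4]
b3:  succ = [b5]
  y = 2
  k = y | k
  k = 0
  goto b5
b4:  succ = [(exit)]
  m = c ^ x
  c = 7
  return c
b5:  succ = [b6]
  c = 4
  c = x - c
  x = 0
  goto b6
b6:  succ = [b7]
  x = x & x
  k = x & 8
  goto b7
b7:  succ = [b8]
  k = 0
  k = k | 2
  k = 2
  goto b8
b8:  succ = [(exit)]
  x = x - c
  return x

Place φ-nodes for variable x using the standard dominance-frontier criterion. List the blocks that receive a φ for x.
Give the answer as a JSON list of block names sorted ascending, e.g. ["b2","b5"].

idom tree: b1←b0 b2←b1 b3←b0 b4←b2 b5←b3 b6←b5 b7←b0 b8←b7
Dom∩ at merges:
  b1: preds {b0,b2}: {b0} ∩ {b0,b1,b2} = {b0}; idom=b0
  b3: preds {b0,b2}: {b0} ∩ {b0,b1,b2} = {b0}; idom=b0
  b7: preds {b1,b6}: {b0,b1} ∩ {b0,b3,b5,b6} = {b0}; idom=b0

DF walk-up:
  join b1 pred b0: · stop@b0
  join b1 pred b2: b2→b1 stop@b0
  join b3 pred b0: · stop@b0
  join b3 pred b2: b2→b1 stop@b0
  join b7 pred b1: b1 stop@b0
  join b7 pred b6: b6→b5→b3 stop@b0
  b0 → ∅
  b1 → {b1,b3,b7}
  b2 → {b1,b3}
  b3 → {b7}
  b4 → ∅
  b5 → {b7}
  b6 → {b7}
  b7 → ∅
  b8 → ∅

φ for x: defs {b0,b5,b6,b8}
  DF⁺ = {b7}

Answer: ["b7"]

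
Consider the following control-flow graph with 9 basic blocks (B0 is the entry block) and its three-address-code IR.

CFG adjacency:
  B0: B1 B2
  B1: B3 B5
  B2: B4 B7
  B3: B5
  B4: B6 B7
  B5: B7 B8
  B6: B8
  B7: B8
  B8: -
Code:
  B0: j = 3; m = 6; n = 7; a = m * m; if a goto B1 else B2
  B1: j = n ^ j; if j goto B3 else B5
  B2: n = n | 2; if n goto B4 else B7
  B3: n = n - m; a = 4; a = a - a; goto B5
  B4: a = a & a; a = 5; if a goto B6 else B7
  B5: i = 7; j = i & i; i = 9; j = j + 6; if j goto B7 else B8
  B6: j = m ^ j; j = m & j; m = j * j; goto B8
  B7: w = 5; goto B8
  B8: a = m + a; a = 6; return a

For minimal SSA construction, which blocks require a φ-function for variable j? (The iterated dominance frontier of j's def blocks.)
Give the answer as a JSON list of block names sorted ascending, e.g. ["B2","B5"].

idom tree: B1←B0 B2←B0 B3←B1 B4←B2 B5←B1 B6←B4 B7←B0 B8←B0
Dom∩ at merges:
  B5: preds {B1,B3}: {B0,B1} ∩ {B0,B1,B3} = {B0,B1}; idom=B1
  B7: preds {B2,B4,B5}: {B0,B2} ∩ {B0,B2,B4} ∩ {B0,B1,B5} = {B0}; idom=B0
  B8: preds {B5,B6,B7}: {B0,B1,B5} ∩ {B0,B2,B4,B6} ∩ {B0,B7} = {B0}; idom=B0

DF walk-up:
  B5←B1: walk · to B1
  B5←B3: walk B3 to B1
  B7←B2: walk B2 to B0
  B7←B4: walk B4→B2 to B0
  B7←B5: walk B5→B1 to B0
  B8←B5: walk B5→B1 to B0
  B8←B6: walk B6→B4→B2 to B0
  B8←B7: walk B7 to B0
  DF(B0)=∅
  DF(B1)={B7,B8}
  DF(B2)={B7,B8}
  DF(B3)={B5}
  DF(B4)={B7,B8}
  DF(B5)={B7,B8}
  DF(B6)={B8}
  DF(B7)={B8}
  DF(B8)=∅

φ for j: defs {B0,B1,B5,B6}
  DF⁺ = {B7,B8}

Answer: ["B7", "B8"]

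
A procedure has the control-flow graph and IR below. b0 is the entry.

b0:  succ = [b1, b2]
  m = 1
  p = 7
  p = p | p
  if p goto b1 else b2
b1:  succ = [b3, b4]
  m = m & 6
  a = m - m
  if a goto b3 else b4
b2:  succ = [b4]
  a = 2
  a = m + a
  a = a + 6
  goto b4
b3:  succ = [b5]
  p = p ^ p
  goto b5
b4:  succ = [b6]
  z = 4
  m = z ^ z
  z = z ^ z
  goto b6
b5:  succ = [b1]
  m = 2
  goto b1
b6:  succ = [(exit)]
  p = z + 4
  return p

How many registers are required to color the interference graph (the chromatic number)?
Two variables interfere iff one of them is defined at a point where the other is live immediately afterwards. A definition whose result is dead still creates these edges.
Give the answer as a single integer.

Answer: 3

Analysis:
Block summaries:
  b0: {m,p} / ∅
  b1: {a,m} / {m}
  b2: {a} / {m}
  b3: {p} / {p}
  b4: {m,z} / ∅
  b5: {m} / ∅
  b6: {p} / {z}

Backward fixpoint:
  live b0: ∅→{m,p}
  live b1: {m,p}→{p}
  live b2: {m}→∅
  live b3: {p}→{p}
  live b4: ∅→{z}
  live b5: {p}→{m,p}
  live b6: {z}→∅

Interfere edges:
  a: {m,p}
  m: {a,p,z}
  p: {a,m}
  z: {m}

Chromatic number:
  clique {a,m,p} ⇒ need ≥ 3
  3-colouring: c0={m}  c1={a,z}  c2={p}
  χ = 3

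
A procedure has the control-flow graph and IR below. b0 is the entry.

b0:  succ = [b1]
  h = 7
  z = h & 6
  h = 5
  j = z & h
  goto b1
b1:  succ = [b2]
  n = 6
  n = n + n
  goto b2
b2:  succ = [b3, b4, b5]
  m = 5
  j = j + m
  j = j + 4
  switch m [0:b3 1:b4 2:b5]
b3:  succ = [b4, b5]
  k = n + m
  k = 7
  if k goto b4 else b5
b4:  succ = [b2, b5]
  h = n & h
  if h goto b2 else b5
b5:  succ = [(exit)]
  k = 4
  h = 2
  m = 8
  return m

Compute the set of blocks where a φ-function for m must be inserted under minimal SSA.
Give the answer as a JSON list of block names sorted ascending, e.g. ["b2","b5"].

idom tree: b1←b0 b2←b1 b3←b2 b4←b2 b5←b2
Dom at joins:
  b2: preds {b1,b4}: {b0,b1} ∩ {b0,b1,b2,b4} = {b0,b1}; idom=b1
  b4: preds {b2,b3}: {b0,b1,b2} ∩ {b0,b1,b2,b3} = {b0,b1,b2}; idom=b2
  b5: preds {b2,b3,b4}: {b0,b1,b2} ∩ {b0,b1,b2,b3} ∩ {b0,b1,b2,b4} = {b0,b1,b2}; idom=b2

DF derivation:
  b2←b1: walk · to b1
  b2←b4: walk b4→b2 to b1
  b4←b2: walk · to b2
  b4←b3: walk b3 to b2
  b5←b2: walk · to b2
  b5←b3: walk b3 to b2
  b5←b4: walk b4 to b2
  DF(b0)=∅
  DF(b1)=∅
  DF(b2)={b2}
  DF(b3)={b4,b5}
  DF(b4)={b2,b5}
  DF(b5)=∅

φ for m: defs {b2,b5}
  DF⁺ = {b2}

Answer: ["b2"]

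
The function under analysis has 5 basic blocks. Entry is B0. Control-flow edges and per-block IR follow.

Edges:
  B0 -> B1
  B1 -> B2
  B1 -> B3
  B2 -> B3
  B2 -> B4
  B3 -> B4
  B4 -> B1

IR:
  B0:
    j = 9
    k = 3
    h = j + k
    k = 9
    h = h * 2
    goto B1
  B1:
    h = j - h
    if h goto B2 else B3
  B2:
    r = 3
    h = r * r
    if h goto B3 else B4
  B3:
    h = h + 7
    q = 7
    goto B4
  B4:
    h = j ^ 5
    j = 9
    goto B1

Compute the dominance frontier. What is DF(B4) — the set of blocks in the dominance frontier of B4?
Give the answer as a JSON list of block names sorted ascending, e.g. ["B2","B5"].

Answer: ["B1"]

Working:
idom tree: B1←B0 B2←B1 B3←B1 B4←B1
Join-block Dom:
  B1: preds {B0,B4}: {B0} ∩ {B0,B1,B4} = {B0}; idom=B0
  B3: preds {B1,B2}: {B0,B1} ∩ {B0,B1,B2} = {B0,B1}; idom=B1
  B4: preds {B2,B3}: {B0,B1,B2} ∩ {B0,B1,B3} = {B0,B1}; idom=B1

DF derivation:
  B1←B0: walk · to B0
  B1←B4: walk B4→B1 to B0
  B3←B1: walk · to B1
  B3←B2: walk B2 to B1
  B4←B2: walk B2 to B1
  B4←B3: walk B3 to B1
  B0: DF=∅
  B1: DF={B1}
  B2: DF={B3,B4}
  B3: DF={B4}
  B4: DF={B1}

DF(B4) = ["B1"]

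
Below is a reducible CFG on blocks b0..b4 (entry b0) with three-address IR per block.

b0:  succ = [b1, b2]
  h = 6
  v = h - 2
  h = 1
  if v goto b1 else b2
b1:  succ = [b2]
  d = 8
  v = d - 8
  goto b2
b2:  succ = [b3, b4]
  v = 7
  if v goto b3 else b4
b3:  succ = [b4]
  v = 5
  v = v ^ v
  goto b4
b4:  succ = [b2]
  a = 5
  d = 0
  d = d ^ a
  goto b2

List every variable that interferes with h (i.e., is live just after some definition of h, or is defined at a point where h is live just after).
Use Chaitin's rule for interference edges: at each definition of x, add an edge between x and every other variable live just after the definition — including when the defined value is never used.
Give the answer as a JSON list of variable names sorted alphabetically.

Block summaries:
  b0: {h,v} / ∅
  b1: {d,v} / ∅
  b2: {v} / ∅
  b3: {v} / ∅
  b4: {a,d} / ∅

Live sets:
  b0 li=∅ lo=∅
  b1 li=∅ lo=∅
  b2 li=∅ lo=∅
  b3 li=∅ lo=∅
  b4 li=∅ lo=∅

Conflict graph:
  a↔{d}
  d↔{a}
  h↔{v}
  v↔{h}

N(h) = ["v"]

Answer: ["v"]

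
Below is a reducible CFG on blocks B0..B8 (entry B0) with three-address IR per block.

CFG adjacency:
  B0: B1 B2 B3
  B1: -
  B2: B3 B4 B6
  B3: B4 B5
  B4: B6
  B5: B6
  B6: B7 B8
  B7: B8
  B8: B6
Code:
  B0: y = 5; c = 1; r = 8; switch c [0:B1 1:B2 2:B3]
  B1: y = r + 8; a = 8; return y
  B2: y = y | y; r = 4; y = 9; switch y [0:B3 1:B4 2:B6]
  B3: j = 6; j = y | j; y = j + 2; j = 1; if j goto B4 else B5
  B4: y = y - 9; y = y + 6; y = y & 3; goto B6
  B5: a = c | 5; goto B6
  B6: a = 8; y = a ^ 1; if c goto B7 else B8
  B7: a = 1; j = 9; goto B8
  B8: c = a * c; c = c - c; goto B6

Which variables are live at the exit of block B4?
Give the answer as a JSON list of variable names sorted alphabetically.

Answer: ["c"]

Analysis:
Block summaries:
  B0: {c,r,y} / ∅
  B1: {a,y} / {r}
  B2: {r,y} / {y}
  B3: {j,y} / {y}
  B4: {y} / {y}
  B5: {a} / {c}
  B6: {a,y} / {c}
  B7: {a,j} / ∅
  B8: {c} / {a,c}

Backward fixpoint:
  B0 li=∅ lo={c,r,y}
  B1 li={r} lo=∅
  B2 li={c,y} lo={c,y}
  B3 li={c,y} lo={c,y}
  B4 li={c,y} lo={c}
  B5 li={c} lo={c}
  B6 li={c} lo={a,c}
  B7 li={c} lo={a,c}
  B8 li={a,c} lo={c}

live-out(B4) = ["c"]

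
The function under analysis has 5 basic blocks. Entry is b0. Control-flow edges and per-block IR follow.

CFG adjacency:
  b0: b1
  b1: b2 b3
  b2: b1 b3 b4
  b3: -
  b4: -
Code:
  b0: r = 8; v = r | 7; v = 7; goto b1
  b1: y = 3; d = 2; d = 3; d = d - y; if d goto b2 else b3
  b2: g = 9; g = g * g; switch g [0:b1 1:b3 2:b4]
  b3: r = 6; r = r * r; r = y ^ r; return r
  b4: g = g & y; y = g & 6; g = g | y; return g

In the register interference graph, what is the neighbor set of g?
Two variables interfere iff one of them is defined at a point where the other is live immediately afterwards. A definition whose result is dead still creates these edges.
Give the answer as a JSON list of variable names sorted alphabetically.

def/use:
  b0: def={r,v} ue=∅
  b1: def={d,y} ue=∅
  b2: def={g} ue=∅
  b3: def={r} ue={y}
  b4: def={g,y} ue={g,y}

Live sets:
  b0 li=∅ lo=∅
  b1 li=∅ lo={y}
  b2 li={y} lo={g,y}
  b3 li={y} lo=∅
  b4 li={g,y} lo=∅

Interference:
  d — {y}
  g — {y}
  r — {y}
  v — ∅
  y — {d,g,r}

N(g) = ["y"]

Answer: ["y"]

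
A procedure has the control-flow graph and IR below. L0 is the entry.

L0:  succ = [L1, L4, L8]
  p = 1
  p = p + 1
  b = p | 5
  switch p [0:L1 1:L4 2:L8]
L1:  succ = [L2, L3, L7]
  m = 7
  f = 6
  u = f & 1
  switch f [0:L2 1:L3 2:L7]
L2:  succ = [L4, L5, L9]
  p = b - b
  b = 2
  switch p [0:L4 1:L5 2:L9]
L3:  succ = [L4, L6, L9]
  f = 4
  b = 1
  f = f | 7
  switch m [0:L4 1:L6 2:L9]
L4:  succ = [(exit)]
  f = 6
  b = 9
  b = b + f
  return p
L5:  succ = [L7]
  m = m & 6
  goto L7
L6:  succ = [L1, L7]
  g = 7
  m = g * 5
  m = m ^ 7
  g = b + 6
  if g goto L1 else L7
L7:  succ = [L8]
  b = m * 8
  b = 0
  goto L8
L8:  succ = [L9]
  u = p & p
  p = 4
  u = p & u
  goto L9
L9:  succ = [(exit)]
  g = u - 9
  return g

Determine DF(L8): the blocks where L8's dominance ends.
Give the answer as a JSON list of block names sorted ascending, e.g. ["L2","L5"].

Answer: ["L9"]

Derivation:
idom tree: L1←L0 L2←L1 L3←L1 L4←L0 L5←L2 L6←L3 L7←L1 L8←L0 L9←L0
Dom∩ at merges:
  L1: preds {L0,L6}: {L0} ∩ {L0,L1,L3,L6} = {L0}; idom=L0
  L4: preds {L0,L2,L3}: {L0} ∩ {L0,L1,L2} ∩ {L0,L1,L3} = {L0}; idom=L0
  L7: preds {L1,L5,L6}: {L0,L1} ∩ {L0,L1,L2,L5} ∩ {L0,L1,L3,L6} = {L0,L1}; idom=L1
  L8: preds {L0,L7}: {L0} ∩ {L0,L1,L7} = {L0}; idom=L0
  L9: preds {L2,L3,L8}: {L0,L1,L2} ∩ {L0,L1,L3} ∩ {L0,L8} = {L0}; idom=L0

Frontier:
  join L1 pred L0: · stop@L0
  join L1 pred L6: L6→L3→L1 stop@L0
  join L4 pred L0: · stop@L0
  join L4 pred L2: L2→L1 stop@L0
  join L4 pred L3: L3→L1 stop@L0
  join L7 pred L1: · stop@L1
  join L7 pred L5: L5→L2 stop@L1
  join L7 pred L6: L6→L3 stop@L1
  join L8 pred L0: · stop@L0
  join L8 pred L7: L7→L1 stop@L0
  join L9 pred L2: L2→L1 stop@L0
  join L9 pred L3: L3→L1 stop@L0
  join L9 pred L8: L8 stop@L0
  L0 → ∅
  L1 → {L1,L4,L8,L9}
  L2 → {L4,L7,L9}
  L3 → {L1,L4,L7,L9}
  L4 → ∅
  L5 → {L7}
  L6 → {L1,L7}
  L7 → {L8}
  L8 → {L9}
  L9 → ∅

DF(L8) = ["L9"]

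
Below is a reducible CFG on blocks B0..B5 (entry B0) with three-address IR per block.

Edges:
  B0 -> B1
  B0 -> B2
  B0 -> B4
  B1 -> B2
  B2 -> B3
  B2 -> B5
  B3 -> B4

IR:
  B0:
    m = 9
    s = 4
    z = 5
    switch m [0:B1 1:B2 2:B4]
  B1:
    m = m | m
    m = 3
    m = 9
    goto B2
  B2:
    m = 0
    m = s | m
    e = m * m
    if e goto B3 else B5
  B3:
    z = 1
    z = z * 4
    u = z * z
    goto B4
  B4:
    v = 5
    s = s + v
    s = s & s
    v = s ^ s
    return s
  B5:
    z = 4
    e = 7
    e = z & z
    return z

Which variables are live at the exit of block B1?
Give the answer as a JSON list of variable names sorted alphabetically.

Answer: ["s"]

Working:
def/use:
  B0: def={m,s,z} ue=∅
  B1: def={m} ue={m}
  B2: def={e,m} ue={s}
  B3: def={u,z} ue=∅
  B4: def={s,v} ue={s}
  B5: def={e,z} ue=∅

Liveness:
  live B0: ∅→{m,s}
  live B1: {m,s}→{s}
  live B2: {s}→{s}
  live B3: {s}→{s}
  live B4: {s}→∅
  live B5: ∅→∅

live-out(B1) = ["s"]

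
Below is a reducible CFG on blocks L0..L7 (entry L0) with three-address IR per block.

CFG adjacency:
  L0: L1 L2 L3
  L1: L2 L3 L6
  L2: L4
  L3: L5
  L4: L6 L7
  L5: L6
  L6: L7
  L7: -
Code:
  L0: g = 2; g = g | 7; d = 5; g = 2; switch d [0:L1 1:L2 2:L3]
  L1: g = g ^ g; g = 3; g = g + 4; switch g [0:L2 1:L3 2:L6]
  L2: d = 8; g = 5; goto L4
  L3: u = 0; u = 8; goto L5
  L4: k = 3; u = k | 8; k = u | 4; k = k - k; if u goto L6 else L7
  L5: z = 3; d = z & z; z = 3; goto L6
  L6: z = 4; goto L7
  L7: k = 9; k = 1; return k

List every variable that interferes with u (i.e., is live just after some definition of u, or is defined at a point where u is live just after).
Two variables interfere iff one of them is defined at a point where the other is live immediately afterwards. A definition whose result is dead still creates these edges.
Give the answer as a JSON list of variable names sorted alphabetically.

Per-block:
  L0: {d,g} / ∅
  L1: {g} / {g}
  L2: {d,g} / ∅
  L3: {u} / ∅
  L4: {k,u} / ∅
  L5: {d,z} / ∅
  L6: {z} / ∅
  L7: {k} / ∅

Liveness:
  L0: in=∅ out={g}
  L1: in={g} out=∅
  L2: in=∅ out=∅
  L3: in=∅ out=∅
  L4: in=∅ out=∅
  L5: in=∅ out=∅
  L6: in=∅ out=∅
  L7: in=∅ out=∅

Interference:
  d: {g}
  g: {d}
  k: {u}
  u: {k}
  z: ∅

N(u) = ["k"]

Answer: ["k"]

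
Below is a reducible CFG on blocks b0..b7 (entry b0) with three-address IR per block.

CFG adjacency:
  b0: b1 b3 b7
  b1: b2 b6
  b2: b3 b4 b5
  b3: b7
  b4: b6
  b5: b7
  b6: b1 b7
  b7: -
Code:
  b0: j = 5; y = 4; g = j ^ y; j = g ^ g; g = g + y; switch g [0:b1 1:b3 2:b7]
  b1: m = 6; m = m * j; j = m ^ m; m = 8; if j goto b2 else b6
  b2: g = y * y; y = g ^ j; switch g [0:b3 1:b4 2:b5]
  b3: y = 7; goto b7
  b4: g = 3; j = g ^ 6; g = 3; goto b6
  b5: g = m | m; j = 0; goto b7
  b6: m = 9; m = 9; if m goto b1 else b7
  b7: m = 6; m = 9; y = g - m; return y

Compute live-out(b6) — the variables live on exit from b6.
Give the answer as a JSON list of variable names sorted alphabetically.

def/use:
  b0: def={g,j,y} ue=∅
  b1: def={j,m} ue={j}
  b2: def={g,y} ue={j,y}
  b3: def={y} ue=∅
  b4: def={g,j} ue=∅
  b5: def={g,j} ue={m}
  b6: def={m} ue=∅
  b7: def={m,y} ue={g}

Backward fixpoint:
  b0 li=∅ lo={g,j,y}
  b1 li={g,j,y} lo={g,j,m,y}
  b2 li={j,m,y} lo={g,m,y}
  b3 li={g} lo={g}
  b4 li={y} lo={g,j,y}
  b5 li={m} lo={g}
  b6 li={g,j,y} lo={g,j,y}
  b7 li={g} lo=∅

live-out(b6) = ["g", "j", "y"]

Answer: ["g", "j", "y"]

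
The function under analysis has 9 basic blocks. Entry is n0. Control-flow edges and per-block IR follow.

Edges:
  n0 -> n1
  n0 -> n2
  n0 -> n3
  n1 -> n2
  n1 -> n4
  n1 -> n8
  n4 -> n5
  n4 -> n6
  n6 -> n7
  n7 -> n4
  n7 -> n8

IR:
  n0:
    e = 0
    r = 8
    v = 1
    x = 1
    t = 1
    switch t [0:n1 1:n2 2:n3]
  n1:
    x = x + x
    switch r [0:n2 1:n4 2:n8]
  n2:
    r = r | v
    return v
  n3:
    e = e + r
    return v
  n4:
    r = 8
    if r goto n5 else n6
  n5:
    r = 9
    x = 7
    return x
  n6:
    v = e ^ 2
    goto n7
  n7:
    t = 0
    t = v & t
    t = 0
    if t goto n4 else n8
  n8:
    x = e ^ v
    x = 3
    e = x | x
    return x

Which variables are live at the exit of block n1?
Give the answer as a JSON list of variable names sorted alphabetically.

Block summaries:
  n0: {e,r,t,v,x} / ∅
  n1: {x} / {r,x}
  n2: {r} / {r,v}
  n3: {e} / {e,r,v}
  n4: {r} / ∅
  n5: {r,x} / ∅
  n6: {v} / {e}
  n7: {t} / {v}
  n8: {e,x} / {e,v}

Backward fixpoint:
  n0: in=∅ out={e,r,v,x}
  n1: in={e,r,v,x} out={e,r,v}
  n2: in={r,v} out=∅
  n3: in={e,r,v} out=∅
  n4: in={e} out={e}
  n5: in=∅ out=∅
  n6: in={e} out={e,v}
  n7: in={e,v} out={e,v}
  n8: in={e,v} out=∅

live-out(n1) = ["e", "r", "v"]

Answer: ["e", "r", "v"]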